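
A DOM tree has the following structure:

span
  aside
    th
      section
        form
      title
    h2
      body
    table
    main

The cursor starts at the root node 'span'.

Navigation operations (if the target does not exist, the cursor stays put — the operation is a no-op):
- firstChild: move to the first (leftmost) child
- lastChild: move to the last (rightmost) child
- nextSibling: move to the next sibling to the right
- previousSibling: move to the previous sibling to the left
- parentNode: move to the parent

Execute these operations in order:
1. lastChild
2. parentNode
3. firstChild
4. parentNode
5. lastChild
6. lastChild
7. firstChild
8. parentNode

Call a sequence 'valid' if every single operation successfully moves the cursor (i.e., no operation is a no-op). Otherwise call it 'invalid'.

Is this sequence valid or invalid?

After 1 (lastChild): aside
After 2 (parentNode): span
After 3 (firstChild): aside
After 4 (parentNode): span
After 5 (lastChild): aside
After 6 (lastChild): main
After 7 (firstChild): main (no-op, stayed)
After 8 (parentNode): aside

Answer: invalid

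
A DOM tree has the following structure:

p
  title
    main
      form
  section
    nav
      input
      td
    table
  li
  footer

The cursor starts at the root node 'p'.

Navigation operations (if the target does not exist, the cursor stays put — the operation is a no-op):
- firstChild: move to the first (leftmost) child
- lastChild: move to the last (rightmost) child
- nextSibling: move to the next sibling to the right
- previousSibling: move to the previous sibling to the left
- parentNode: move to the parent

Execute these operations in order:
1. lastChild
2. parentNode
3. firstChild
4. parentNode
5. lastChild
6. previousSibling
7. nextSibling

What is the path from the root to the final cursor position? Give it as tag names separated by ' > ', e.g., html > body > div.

After 1 (lastChild): footer
After 2 (parentNode): p
After 3 (firstChild): title
After 4 (parentNode): p
After 5 (lastChild): footer
After 6 (previousSibling): li
After 7 (nextSibling): footer

Answer: p > footer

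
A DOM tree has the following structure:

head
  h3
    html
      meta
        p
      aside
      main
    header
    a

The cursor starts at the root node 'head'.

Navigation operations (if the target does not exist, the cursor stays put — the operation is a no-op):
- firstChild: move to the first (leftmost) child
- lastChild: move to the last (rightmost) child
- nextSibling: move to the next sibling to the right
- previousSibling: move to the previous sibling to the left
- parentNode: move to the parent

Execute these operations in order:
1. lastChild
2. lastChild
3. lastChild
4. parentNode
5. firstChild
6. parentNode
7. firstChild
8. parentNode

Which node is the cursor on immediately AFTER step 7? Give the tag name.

After 1 (lastChild): h3
After 2 (lastChild): a
After 3 (lastChild): a (no-op, stayed)
After 4 (parentNode): h3
After 5 (firstChild): html
After 6 (parentNode): h3
After 7 (firstChild): html

Answer: html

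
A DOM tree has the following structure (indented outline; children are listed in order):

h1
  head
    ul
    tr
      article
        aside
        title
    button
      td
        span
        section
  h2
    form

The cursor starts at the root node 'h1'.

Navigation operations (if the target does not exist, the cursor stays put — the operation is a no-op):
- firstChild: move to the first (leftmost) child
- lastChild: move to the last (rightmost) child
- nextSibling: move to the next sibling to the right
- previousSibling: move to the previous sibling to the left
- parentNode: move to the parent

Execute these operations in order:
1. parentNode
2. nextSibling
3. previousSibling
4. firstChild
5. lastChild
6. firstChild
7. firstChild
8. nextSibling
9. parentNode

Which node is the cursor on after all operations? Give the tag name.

Answer: td

Derivation:
After 1 (parentNode): h1 (no-op, stayed)
After 2 (nextSibling): h1 (no-op, stayed)
After 3 (previousSibling): h1 (no-op, stayed)
After 4 (firstChild): head
After 5 (lastChild): button
After 6 (firstChild): td
After 7 (firstChild): span
After 8 (nextSibling): section
After 9 (parentNode): td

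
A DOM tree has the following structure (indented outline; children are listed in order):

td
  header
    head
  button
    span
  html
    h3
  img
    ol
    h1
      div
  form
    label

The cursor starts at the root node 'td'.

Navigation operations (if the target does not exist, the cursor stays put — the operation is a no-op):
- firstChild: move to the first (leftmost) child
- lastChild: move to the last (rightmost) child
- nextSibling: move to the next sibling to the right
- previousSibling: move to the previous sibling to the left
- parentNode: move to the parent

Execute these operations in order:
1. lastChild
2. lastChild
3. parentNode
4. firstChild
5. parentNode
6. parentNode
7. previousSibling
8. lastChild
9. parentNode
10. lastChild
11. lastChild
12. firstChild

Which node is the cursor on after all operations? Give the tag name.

Answer: label

Derivation:
After 1 (lastChild): form
After 2 (lastChild): label
After 3 (parentNode): form
After 4 (firstChild): label
After 5 (parentNode): form
After 6 (parentNode): td
After 7 (previousSibling): td (no-op, stayed)
After 8 (lastChild): form
After 9 (parentNode): td
After 10 (lastChild): form
After 11 (lastChild): label
After 12 (firstChild): label (no-op, stayed)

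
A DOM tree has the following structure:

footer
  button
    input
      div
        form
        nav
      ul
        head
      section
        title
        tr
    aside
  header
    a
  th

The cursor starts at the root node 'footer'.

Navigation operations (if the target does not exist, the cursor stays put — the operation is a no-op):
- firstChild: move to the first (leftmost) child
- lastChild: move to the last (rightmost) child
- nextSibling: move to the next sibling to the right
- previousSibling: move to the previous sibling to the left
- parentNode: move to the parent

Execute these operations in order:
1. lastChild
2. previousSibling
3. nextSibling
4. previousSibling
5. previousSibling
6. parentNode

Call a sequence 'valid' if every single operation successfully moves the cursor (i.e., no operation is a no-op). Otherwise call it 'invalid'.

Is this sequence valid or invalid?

Answer: valid

Derivation:
After 1 (lastChild): th
After 2 (previousSibling): header
After 3 (nextSibling): th
After 4 (previousSibling): header
After 5 (previousSibling): button
After 6 (parentNode): footer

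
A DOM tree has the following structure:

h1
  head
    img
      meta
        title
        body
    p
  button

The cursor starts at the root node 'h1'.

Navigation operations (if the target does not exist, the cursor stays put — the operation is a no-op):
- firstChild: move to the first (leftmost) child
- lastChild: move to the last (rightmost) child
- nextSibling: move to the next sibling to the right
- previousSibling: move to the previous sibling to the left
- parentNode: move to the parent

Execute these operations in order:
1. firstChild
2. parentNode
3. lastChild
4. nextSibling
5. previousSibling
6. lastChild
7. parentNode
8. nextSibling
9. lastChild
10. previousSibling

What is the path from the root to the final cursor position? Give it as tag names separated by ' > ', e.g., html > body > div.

Answer: h1 > head

Derivation:
After 1 (firstChild): head
After 2 (parentNode): h1
After 3 (lastChild): button
After 4 (nextSibling): button (no-op, stayed)
After 5 (previousSibling): head
After 6 (lastChild): p
After 7 (parentNode): head
After 8 (nextSibling): button
After 9 (lastChild): button (no-op, stayed)
After 10 (previousSibling): head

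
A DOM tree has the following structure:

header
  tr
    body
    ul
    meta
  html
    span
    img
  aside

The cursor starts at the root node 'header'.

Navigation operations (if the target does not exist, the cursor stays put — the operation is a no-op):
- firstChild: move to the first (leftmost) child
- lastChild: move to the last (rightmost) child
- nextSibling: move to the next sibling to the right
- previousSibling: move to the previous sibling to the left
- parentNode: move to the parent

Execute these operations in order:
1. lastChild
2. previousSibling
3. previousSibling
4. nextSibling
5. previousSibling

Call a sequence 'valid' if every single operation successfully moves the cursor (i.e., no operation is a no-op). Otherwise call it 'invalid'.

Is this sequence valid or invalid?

Answer: valid

Derivation:
After 1 (lastChild): aside
After 2 (previousSibling): html
After 3 (previousSibling): tr
After 4 (nextSibling): html
After 5 (previousSibling): tr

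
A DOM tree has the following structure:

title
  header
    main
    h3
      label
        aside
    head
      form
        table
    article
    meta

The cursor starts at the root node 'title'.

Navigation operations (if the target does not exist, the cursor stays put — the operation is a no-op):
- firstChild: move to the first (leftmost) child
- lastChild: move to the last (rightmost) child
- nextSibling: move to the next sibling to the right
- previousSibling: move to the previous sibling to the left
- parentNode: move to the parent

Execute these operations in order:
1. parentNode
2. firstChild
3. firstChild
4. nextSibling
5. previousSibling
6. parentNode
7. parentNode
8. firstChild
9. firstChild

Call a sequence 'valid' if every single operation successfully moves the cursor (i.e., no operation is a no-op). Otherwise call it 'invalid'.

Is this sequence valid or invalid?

After 1 (parentNode): title (no-op, stayed)
After 2 (firstChild): header
After 3 (firstChild): main
After 4 (nextSibling): h3
After 5 (previousSibling): main
After 6 (parentNode): header
After 7 (parentNode): title
After 8 (firstChild): header
After 9 (firstChild): main

Answer: invalid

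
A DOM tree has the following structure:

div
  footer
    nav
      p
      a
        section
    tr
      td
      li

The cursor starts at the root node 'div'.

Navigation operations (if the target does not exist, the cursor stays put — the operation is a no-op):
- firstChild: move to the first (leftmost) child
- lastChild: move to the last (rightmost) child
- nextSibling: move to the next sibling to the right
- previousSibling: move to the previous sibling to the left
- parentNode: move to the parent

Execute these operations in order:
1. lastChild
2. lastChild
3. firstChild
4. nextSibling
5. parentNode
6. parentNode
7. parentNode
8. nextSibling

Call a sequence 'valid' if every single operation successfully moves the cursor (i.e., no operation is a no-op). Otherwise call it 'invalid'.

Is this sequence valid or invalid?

After 1 (lastChild): footer
After 2 (lastChild): tr
After 3 (firstChild): td
After 4 (nextSibling): li
After 5 (parentNode): tr
After 6 (parentNode): footer
After 7 (parentNode): div
After 8 (nextSibling): div (no-op, stayed)

Answer: invalid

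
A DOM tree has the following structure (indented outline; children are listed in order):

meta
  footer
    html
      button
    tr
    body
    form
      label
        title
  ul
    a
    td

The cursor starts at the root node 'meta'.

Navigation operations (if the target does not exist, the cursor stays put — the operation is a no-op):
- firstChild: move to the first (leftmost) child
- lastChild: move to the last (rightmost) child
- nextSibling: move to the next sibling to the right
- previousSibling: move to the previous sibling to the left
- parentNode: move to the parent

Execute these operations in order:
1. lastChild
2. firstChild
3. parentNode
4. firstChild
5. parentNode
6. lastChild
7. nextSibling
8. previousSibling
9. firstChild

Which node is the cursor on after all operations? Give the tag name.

Answer: a

Derivation:
After 1 (lastChild): ul
After 2 (firstChild): a
After 3 (parentNode): ul
After 4 (firstChild): a
After 5 (parentNode): ul
After 6 (lastChild): td
After 7 (nextSibling): td (no-op, stayed)
After 8 (previousSibling): a
After 9 (firstChild): a (no-op, stayed)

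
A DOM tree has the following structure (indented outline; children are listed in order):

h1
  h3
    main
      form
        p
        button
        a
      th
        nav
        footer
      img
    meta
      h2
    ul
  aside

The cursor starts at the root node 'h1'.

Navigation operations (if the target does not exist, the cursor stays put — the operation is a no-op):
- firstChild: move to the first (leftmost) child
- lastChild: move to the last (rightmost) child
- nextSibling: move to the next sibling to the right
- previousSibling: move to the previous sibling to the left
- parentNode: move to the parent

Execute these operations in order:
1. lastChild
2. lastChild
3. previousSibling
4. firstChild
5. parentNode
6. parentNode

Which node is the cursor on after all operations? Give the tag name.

After 1 (lastChild): aside
After 2 (lastChild): aside (no-op, stayed)
After 3 (previousSibling): h3
After 4 (firstChild): main
After 5 (parentNode): h3
After 6 (parentNode): h1

Answer: h1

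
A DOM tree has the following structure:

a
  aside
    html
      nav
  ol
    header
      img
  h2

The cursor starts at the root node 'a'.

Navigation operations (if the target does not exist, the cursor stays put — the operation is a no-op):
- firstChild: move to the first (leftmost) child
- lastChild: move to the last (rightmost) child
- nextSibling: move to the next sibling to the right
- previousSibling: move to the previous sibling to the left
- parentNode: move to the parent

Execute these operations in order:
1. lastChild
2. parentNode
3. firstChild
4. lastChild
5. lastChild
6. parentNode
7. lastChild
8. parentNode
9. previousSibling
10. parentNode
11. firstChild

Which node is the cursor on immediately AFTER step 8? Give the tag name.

Answer: html

Derivation:
After 1 (lastChild): h2
After 2 (parentNode): a
After 3 (firstChild): aside
After 4 (lastChild): html
After 5 (lastChild): nav
After 6 (parentNode): html
After 7 (lastChild): nav
After 8 (parentNode): html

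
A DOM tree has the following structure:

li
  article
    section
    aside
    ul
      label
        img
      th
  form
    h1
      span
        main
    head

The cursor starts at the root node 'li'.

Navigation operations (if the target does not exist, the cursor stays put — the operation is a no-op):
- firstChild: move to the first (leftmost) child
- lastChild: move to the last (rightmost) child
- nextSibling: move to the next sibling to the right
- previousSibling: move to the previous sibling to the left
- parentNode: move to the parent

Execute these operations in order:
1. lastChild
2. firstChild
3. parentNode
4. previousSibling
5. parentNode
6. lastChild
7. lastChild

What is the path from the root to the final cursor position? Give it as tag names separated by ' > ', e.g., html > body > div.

After 1 (lastChild): form
After 2 (firstChild): h1
After 3 (parentNode): form
After 4 (previousSibling): article
After 5 (parentNode): li
After 6 (lastChild): form
After 7 (lastChild): head

Answer: li > form > head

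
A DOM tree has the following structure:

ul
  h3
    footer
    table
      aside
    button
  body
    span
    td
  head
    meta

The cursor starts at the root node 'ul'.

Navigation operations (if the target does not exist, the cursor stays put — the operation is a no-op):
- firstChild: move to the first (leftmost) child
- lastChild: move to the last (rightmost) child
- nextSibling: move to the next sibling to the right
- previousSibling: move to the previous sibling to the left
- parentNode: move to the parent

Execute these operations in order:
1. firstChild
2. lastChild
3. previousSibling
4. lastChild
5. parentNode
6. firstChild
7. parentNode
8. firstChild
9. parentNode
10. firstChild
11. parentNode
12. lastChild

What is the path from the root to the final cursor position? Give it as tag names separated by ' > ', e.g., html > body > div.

Answer: ul > h3 > table > aside

Derivation:
After 1 (firstChild): h3
After 2 (lastChild): button
After 3 (previousSibling): table
After 4 (lastChild): aside
After 5 (parentNode): table
After 6 (firstChild): aside
After 7 (parentNode): table
After 8 (firstChild): aside
After 9 (parentNode): table
After 10 (firstChild): aside
After 11 (parentNode): table
After 12 (lastChild): aside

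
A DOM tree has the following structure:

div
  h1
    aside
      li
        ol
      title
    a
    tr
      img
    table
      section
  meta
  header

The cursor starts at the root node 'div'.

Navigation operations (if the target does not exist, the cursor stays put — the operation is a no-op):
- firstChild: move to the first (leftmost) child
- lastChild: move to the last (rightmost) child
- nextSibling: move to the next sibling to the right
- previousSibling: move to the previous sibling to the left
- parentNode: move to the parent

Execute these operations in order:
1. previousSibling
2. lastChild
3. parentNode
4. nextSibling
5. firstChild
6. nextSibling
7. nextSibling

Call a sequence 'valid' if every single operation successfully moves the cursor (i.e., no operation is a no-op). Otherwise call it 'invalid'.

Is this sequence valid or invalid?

Answer: invalid

Derivation:
After 1 (previousSibling): div (no-op, stayed)
After 2 (lastChild): header
After 3 (parentNode): div
After 4 (nextSibling): div (no-op, stayed)
After 5 (firstChild): h1
After 6 (nextSibling): meta
After 7 (nextSibling): header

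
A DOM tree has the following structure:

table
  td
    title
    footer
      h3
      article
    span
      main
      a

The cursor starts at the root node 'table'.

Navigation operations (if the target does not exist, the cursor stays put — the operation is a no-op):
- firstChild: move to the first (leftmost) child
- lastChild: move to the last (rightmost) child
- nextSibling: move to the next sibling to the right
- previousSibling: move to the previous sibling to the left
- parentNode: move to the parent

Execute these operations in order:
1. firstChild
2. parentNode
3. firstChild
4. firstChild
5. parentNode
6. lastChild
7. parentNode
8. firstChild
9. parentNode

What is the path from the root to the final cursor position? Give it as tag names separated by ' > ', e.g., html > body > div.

Answer: table > td

Derivation:
After 1 (firstChild): td
After 2 (parentNode): table
After 3 (firstChild): td
After 4 (firstChild): title
After 5 (parentNode): td
After 6 (lastChild): span
After 7 (parentNode): td
After 8 (firstChild): title
After 9 (parentNode): td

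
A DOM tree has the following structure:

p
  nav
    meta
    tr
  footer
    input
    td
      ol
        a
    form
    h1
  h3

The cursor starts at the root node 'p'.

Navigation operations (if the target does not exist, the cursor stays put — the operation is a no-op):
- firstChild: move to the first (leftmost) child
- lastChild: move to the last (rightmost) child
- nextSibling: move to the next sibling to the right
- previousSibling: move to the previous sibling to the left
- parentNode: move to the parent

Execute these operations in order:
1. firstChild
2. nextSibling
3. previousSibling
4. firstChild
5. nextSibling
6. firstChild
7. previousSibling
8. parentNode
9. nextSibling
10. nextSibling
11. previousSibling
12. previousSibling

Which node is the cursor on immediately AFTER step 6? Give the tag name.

After 1 (firstChild): nav
After 2 (nextSibling): footer
After 3 (previousSibling): nav
After 4 (firstChild): meta
After 5 (nextSibling): tr
After 6 (firstChild): tr (no-op, stayed)

Answer: tr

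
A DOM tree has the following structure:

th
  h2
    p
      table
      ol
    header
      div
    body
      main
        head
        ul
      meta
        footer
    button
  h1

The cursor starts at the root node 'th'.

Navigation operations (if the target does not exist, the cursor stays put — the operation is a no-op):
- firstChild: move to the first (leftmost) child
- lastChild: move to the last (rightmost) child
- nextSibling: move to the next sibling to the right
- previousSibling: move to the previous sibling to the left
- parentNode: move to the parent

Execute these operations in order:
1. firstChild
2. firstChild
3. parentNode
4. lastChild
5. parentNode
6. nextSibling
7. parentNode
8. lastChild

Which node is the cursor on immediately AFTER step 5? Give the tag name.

Answer: h2

Derivation:
After 1 (firstChild): h2
After 2 (firstChild): p
After 3 (parentNode): h2
After 4 (lastChild): button
After 5 (parentNode): h2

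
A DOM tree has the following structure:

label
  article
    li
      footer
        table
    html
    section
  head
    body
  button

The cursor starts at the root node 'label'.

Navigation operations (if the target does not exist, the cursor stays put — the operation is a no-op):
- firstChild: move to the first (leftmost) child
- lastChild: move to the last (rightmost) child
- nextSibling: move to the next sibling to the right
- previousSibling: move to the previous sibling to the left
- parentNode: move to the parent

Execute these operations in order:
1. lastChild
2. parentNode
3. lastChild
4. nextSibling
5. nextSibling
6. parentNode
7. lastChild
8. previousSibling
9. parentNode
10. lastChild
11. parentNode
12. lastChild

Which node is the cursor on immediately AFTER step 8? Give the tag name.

Answer: head

Derivation:
After 1 (lastChild): button
After 2 (parentNode): label
After 3 (lastChild): button
After 4 (nextSibling): button (no-op, stayed)
After 5 (nextSibling): button (no-op, stayed)
After 6 (parentNode): label
After 7 (lastChild): button
After 8 (previousSibling): head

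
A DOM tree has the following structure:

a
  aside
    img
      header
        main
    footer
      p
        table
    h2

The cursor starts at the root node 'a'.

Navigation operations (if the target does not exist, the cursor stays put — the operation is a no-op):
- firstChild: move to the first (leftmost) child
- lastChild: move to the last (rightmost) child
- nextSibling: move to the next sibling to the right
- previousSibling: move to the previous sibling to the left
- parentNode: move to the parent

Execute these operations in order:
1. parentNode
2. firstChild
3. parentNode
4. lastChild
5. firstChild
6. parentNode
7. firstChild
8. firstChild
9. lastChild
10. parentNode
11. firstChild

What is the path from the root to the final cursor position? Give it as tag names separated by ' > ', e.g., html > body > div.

After 1 (parentNode): a (no-op, stayed)
After 2 (firstChild): aside
After 3 (parentNode): a
After 4 (lastChild): aside
After 5 (firstChild): img
After 6 (parentNode): aside
After 7 (firstChild): img
After 8 (firstChild): header
After 9 (lastChild): main
After 10 (parentNode): header
After 11 (firstChild): main

Answer: a > aside > img > header > main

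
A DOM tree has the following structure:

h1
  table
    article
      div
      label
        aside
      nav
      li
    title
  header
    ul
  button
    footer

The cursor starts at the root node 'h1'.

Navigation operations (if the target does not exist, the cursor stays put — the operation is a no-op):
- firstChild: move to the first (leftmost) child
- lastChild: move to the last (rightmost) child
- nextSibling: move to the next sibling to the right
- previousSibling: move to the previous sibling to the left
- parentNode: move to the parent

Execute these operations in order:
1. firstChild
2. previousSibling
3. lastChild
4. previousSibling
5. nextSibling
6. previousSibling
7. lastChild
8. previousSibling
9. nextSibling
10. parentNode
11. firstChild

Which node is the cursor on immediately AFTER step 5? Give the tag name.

Answer: title

Derivation:
After 1 (firstChild): table
After 2 (previousSibling): table (no-op, stayed)
After 3 (lastChild): title
After 4 (previousSibling): article
After 5 (nextSibling): title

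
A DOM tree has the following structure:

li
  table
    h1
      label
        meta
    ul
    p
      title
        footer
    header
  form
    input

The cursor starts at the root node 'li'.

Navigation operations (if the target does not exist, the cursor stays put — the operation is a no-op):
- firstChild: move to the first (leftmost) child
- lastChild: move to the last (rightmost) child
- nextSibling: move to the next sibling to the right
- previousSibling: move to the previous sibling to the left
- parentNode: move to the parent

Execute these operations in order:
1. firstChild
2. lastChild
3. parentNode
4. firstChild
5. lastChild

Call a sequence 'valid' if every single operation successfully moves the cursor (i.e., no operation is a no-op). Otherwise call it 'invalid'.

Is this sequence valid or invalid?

After 1 (firstChild): table
After 2 (lastChild): header
After 3 (parentNode): table
After 4 (firstChild): h1
After 5 (lastChild): label

Answer: valid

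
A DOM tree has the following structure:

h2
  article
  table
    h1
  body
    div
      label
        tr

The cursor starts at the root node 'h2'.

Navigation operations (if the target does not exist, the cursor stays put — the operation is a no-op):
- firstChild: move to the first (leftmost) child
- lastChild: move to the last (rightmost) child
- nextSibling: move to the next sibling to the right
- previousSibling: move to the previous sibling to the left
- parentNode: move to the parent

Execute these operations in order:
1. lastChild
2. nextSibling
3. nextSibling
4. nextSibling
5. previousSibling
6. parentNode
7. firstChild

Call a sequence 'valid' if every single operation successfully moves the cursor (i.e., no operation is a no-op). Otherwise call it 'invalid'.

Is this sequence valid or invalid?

After 1 (lastChild): body
After 2 (nextSibling): body (no-op, stayed)
After 3 (nextSibling): body (no-op, stayed)
After 4 (nextSibling): body (no-op, stayed)
After 5 (previousSibling): table
After 6 (parentNode): h2
After 7 (firstChild): article

Answer: invalid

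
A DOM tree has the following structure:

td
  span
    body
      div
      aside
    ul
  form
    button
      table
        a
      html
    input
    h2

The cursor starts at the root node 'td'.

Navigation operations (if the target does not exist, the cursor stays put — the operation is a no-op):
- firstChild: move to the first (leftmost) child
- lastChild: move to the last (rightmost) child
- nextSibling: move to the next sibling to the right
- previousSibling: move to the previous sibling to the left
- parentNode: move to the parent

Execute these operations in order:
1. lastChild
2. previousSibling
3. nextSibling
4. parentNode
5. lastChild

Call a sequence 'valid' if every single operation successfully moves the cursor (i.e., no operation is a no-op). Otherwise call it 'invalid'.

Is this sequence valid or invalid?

Answer: valid

Derivation:
After 1 (lastChild): form
After 2 (previousSibling): span
After 3 (nextSibling): form
After 4 (parentNode): td
After 5 (lastChild): form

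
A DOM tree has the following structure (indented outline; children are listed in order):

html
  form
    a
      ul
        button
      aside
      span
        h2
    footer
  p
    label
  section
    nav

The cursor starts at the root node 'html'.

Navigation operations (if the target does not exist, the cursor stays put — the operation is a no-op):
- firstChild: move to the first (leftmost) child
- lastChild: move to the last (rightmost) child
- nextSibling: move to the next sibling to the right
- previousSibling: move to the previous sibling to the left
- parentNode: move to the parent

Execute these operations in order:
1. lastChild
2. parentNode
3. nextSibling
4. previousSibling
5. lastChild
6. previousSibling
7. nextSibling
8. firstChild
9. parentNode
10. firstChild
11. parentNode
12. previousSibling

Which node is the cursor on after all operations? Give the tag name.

Answer: p

Derivation:
After 1 (lastChild): section
After 2 (parentNode): html
After 3 (nextSibling): html (no-op, stayed)
After 4 (previousSibling): html (no-op, stayed)
After 5 (lastChild): section
After 6 (previousSibling): p
After 7 (nextSibling): section
After 8 (firstChild): nav
After 9 (parentNode): section
After 10 (firstChild): nav
After 11 (parentNode): section
After 12 (previousSibling): p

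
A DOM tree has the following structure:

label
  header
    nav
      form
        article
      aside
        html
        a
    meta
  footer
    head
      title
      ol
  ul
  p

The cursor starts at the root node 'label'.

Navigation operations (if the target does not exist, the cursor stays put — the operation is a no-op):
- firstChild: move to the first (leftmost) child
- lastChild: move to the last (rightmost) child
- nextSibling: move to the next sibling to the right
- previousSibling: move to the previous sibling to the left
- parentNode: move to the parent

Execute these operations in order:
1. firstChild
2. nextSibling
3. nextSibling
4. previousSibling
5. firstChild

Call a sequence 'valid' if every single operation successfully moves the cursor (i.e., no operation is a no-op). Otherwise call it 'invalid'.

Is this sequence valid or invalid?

After 1 (firstChild): header
After 2 (nextSibling): footer
After 3 (nextSibling): ul
After 4 (previousSibling): footer
After 5 (firstChild): head

Answer: valid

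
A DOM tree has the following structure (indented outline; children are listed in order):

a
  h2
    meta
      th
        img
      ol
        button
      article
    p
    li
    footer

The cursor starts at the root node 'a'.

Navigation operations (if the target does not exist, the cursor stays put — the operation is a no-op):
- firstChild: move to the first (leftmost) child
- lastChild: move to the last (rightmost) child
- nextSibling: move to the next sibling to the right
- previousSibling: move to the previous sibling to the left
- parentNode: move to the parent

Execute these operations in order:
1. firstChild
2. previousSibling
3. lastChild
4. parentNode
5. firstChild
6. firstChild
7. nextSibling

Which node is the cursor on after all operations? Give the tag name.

After 1 (firstChild): h2
After 2 (previousSibling): h2 (no-op, stayed)
After 3 (lastChild): footer
After 4 (parentNode): h2
After 5 (firstChild): meta
After 6 (firstChild): th
After 7 (nextSibling): ol

Answer: ol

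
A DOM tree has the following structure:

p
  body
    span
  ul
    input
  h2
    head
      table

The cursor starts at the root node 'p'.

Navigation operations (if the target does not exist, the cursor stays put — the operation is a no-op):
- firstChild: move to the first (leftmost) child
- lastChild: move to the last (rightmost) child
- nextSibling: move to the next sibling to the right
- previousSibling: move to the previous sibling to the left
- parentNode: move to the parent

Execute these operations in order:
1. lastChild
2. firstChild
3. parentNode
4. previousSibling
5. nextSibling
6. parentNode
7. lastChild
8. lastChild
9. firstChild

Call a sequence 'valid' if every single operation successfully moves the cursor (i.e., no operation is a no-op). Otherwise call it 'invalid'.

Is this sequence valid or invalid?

After 1 (lastChild): h2
After 2 (firstChild): head
After 3 (parentNode): h2
After 4 (previousSibling): ul
After 5 (nextSibling): h2
After 6 (parentNode): p
After 7 (lastChild): h2
After 8 (lastChild): head
After 9 (firstChild): table

Answer: valid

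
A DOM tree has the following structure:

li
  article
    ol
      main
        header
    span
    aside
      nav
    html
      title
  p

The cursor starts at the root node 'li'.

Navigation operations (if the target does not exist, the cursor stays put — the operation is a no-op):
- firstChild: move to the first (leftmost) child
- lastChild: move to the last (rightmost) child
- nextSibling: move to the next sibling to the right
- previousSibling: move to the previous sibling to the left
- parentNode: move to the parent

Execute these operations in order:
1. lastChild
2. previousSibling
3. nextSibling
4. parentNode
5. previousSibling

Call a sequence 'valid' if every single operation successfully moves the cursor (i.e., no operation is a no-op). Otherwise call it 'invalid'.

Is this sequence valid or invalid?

After 1 (lastChild): p
After 2 (previousSibling): article
After 3 (nextSibling): p
After 4 (parentNode): li
After 5 (previousSibling): li (no-op, stayed)

Answer: invalid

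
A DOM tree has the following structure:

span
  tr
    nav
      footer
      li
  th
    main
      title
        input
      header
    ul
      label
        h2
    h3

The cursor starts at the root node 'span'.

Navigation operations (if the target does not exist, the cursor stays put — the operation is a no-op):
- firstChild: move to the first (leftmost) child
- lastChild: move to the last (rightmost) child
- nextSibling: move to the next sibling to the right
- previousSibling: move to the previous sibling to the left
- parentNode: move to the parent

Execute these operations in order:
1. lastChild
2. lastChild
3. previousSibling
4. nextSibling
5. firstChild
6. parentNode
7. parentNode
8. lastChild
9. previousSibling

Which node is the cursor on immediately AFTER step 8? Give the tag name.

Answer: th

Derivation:
After 1 (lastChild): th
After 2 (lastChild): h3
After 3 (previousSibling): ul
After 4 (nextSibling): h3
After 5 (firstChild): h3 (no-op, stayed)
After 6 (parentNode): th
After 7 (parentNode): span
After 8 (lastChild): th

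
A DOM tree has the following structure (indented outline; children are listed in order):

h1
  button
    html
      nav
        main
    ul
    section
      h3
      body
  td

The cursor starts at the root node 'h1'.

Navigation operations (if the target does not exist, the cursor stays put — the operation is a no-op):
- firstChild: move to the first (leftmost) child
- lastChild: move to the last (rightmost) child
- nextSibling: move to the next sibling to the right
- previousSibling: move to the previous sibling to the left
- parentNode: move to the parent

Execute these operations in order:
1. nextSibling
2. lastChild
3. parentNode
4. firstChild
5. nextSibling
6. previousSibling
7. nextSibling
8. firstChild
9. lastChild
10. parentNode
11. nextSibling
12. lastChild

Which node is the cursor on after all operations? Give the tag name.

After 1 (nextSibling): h1 (no-op, stayed)
After 2 (lastChild): td
After 3 (parentNode): h1
After 4 (firstChild): button
After 5 (nextSibling): td
After 6 (previousSibling): button
After 7 (nextSibling): td
After 8 (firstChild): td (no-op, stayed)
After 9 (lastChild): td (no-op, stayed)
After 10 (parentNode): h1
After 11 (nextSibling): h1 (no-op, stayed)
After 12 (lastChild): td

Answer: td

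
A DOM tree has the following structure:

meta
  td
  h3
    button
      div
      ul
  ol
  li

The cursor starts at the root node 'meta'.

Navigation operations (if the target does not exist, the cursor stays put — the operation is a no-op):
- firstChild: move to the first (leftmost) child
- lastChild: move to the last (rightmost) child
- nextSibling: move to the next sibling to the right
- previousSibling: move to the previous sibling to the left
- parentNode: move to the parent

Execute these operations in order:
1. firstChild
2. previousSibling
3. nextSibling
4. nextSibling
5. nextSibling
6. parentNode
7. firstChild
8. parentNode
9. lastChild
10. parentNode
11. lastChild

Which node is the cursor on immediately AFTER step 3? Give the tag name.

Answer: h3

Derivation:
After 1 (firstChild): td
After 2 (previousSibling): td (no-op, stayed)
After 3 (nextSibling): h3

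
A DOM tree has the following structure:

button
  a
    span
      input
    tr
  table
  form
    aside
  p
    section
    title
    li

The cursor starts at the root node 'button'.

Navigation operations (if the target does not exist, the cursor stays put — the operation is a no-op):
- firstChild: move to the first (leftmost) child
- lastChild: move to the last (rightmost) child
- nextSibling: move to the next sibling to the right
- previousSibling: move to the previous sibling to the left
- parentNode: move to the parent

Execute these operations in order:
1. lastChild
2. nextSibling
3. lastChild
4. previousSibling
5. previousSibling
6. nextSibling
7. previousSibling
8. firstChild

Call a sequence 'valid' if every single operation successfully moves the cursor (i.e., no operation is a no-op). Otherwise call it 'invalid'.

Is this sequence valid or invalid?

Answer: invalid

Derivation:
After 1 (lastChild): p
After 2 (nextSibling): p (no-op, stayed)
After 3 (lastChild): li
After 4 (previousSibling): title
After 5 (previousSibling): section
After 6 (nextSibling): title
After 7 (previousSibling): section
After 8 (firstChild): section (no-op, stayed)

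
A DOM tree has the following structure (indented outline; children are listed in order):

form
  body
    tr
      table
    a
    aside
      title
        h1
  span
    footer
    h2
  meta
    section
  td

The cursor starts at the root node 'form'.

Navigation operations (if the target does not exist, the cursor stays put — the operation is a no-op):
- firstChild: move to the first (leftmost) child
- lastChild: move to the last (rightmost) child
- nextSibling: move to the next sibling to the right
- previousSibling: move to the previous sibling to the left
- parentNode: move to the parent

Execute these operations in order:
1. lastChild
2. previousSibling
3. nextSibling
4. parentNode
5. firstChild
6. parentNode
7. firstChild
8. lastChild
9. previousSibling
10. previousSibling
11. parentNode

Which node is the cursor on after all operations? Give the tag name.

Answer: body

Derivation:
After 1 (lastChild): td
After 2 (previousSibling): meta
After 3 (nextSibling): td
After 4 (parentNode): form
After 5 (firstChild): body
After 6 (parentNode): form
After 7 (firstChild): body
After 8 (lastChild): aside
After 9 (previousSibling): a
After 10 (previousSibling): tr
After 11 (parentNode): body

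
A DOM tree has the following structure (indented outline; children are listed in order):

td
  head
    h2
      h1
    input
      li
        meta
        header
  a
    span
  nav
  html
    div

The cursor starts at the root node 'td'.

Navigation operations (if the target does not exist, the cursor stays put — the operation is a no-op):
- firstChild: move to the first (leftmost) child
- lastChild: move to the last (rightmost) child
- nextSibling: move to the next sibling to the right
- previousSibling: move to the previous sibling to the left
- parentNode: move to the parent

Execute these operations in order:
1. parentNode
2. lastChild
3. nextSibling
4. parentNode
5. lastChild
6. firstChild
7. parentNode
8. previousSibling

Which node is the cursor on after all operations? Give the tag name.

Answer: nav

Derivation:
After 1 (parentNode): td (no-op, stayed)
After 2 (lastChild): html
After 3 (nextSibling): html (no-op, stayed)
After 4 (parentNode): td
After 5 (lastChild): html
After 6 (firstChild): div
After 7 (parentNode): html
After 8 (previousSibling): nav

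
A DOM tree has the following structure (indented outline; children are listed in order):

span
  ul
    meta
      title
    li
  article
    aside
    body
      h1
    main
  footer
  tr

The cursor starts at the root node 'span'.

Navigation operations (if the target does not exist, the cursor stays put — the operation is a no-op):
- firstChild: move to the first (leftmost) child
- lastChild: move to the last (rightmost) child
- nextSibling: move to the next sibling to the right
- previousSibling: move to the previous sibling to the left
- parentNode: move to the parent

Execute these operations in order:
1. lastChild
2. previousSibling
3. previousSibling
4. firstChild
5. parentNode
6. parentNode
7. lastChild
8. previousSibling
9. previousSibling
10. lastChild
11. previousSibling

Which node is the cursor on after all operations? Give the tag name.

Answer: body

Derivation:
After 1 (lastChild): tr
After 2 (previousSibling): footer
After 3 (previousSibling): article
After 4 (firstChild): aside
After 5 (parentNode): article
After 6 (parentNode): span
After 7 (lastChild): tr
After 8 (previousSibling): footer
After 9 (previousSibling): article
After 10 (lastChild): main
After 11 (previousSibling): body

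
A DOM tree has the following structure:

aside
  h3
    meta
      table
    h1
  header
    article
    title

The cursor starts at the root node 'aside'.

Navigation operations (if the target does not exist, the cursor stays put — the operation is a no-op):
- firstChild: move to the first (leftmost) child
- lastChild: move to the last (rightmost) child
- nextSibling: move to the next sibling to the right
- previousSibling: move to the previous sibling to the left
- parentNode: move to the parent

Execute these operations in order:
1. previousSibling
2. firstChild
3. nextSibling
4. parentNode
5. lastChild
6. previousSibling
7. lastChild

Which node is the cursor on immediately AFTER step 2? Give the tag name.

Answer: h3

Derivation:
After 1 (previousSibling): aside (no-op, stayed)
After 2 (firstChild): h3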